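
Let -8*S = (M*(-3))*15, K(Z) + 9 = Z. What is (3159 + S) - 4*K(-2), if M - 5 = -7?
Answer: 12767/4 ≈ 3191.8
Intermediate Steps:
M = -2 (M = 5 - 7 = -2)
K(Z) = -9 + Z
S = -45/4 (S = -(-2*(-3))*15/8 = -3*15/4 = -⅛*90 = -45/4 ≈ -11.250)
(3159 + S) - 4*K(-2) = (3159 - 45/4) - 4*(-9 - 2) = 12591/4 - 4*(-11) = 12591/4 + 44 = 12767/4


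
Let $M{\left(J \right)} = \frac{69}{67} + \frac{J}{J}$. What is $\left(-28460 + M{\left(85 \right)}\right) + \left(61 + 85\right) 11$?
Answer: $- \frac{1799082}{67} \approx -26852.0$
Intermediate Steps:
$M{\left(J \right)} = \frac{136}{67}$ ($M{\left(J \right)} = 69 \cdot \frac{1}{67} + 1 = \frac{69}{67} + 1 = \frac{136}{67}$)
$\left(-28460 + M{\left(85 \right)}\right) + \left(61 + 85\right) 11 = \left(-28460 + \frac{136}{67}\right) + \left(61 + 85\right) 11 = - \frac{1906684}{67} + 146 \cdot 11 = - \frac{1906684}{67} + 1606 = - \frac{1799082}{67}$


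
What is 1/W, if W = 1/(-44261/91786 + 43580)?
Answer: 3999989619/91786 ≈ 43580.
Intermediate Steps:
W = 91786/3999989619 (W = 1/(-44261*1/91786 + 43580) = 1/(-44261/91786 + 43580) = 1/(3999989619/91786) = 91786/3999989619 ≈ 2.2947e-5)
1/W = 1/(91786/3999989619) = 3999989619/91786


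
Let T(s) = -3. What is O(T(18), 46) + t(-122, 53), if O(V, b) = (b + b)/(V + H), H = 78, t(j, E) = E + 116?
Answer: 12767/75 ≈ 170.23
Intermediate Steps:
t(j, E) = 116 + E
O(V, b) = 2*b/(78 + V) (O(V, b) = (b + b)/(V + 78) = (2*b)/(78 + V) = 2*b/(78 + V))
O(T(18), 46) + t(-122, 53) = 2*46/(78 - 3) + (116 + 53) = 2*46/75 + 169 = 2*46*(1/75) + 169 = 92/75 + 169 = 12767/75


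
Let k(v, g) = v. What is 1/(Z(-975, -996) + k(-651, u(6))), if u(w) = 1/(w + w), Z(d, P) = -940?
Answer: -1/1591 ≈ -0.00062854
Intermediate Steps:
u(w) = 1/(2*w)
1/(Z(-975, -996) + k(-651, u(6))) = 1/(-940 - 651) = 1/(-1591) = -1/1591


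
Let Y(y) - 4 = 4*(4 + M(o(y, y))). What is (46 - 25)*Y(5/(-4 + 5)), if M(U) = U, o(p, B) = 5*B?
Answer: 2520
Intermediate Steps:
Y(y) = 20 + 20*y (Y(y) = 4 + 4*(4 + 5*y) = 4 + (16 + 20*y) = 20 + 20*y)
(46 - 25)*Y(5/(-4 + 5)) = (46 - 25)*(20 + 20*(5/(-4 + 5))) = 21*(20 + 20*(5/1)) = 21*(20 + 20*(1*5)) = 21*(20 + 20*5) = 21*(20 + 100) = 21*120 = 2520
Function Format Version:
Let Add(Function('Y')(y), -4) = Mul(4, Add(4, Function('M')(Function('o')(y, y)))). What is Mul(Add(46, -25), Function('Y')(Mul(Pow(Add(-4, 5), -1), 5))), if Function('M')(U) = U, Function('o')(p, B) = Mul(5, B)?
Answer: 2520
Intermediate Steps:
Function('Y')(y) = Add(20, Mul(20, y)) (Function('Y')(y) = Add(4, Mul(4, Add(4, Mul(5, y)))) = Add(4, Add(16, Mul(20, y))) = Add(20, Mul(20, y)))
Mul(Add(46, -25), Function('Y')(Mul(Pow(Add(-4, 5), -1), 5))) = Mul(Add(46, -25), Add(20, Mul(20, Mul(Pow(Add(-4, 5), -1), 5)))) = Mul(21, Add(20, Mul(20, Mul(Pow(1, -1), 5)))) = Mul(21, Add(20, Mul(20, Mul(1, 5)))) = Mul(21, Add(20, Mul(20, 5))) = Mul(21, Add(20, 100)) = Mul(21, 120) = 2520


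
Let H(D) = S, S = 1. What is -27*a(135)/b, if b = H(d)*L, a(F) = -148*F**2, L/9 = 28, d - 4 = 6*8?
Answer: 2022975/7 ≈ 2.8900e+5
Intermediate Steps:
d = 52 (d = 4 + 6*8 = 4 + 48 = 52)
H(D) = 1
L = 252 (L = 9*28 = 252)
b = 252 (b = 1*252 = 252)
-27*a(135)/b = -27*(-148*135**2)/252 = -27*(-148*18225)/252 = -(-72827100)/252 = -27*(-74925/7) = 2022975/7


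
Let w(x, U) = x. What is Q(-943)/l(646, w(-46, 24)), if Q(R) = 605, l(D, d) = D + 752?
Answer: 605/1398 ≈ 0.43276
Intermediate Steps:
l(D, d) = 752 + D
Q(-943)/l(646, w(-46, 24)) = 605/(752 + 646) = 605/1398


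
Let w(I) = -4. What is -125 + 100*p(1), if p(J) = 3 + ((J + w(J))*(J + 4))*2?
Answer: -2825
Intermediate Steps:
p(J) = 3 + 2*(-4 + J)*(4 + J) (p(J) = 3 + ((J - 4)*(J + 4))*2 = 3 + ((-4 + J)*(4 + J))*2 = 3 + 2*(-4 + J)*(4 + J))
-125 + 100*p(1) = -125 + 100*(-29 + 2*1²) = -125 + 100*(-29 + 2*1) = -125 + 100*(-29 + 2) = -125 + 100*(-27) = -125 - 2700 = -2825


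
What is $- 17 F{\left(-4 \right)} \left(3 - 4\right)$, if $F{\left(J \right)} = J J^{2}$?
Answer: $-1088$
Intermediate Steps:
$F{\left(J \right)} = J^{3}$
$- 17 F{\left(-4 \right)} \left(3 - 4\right) = - 17 \left(-4\right)^{3} \left(3 - 4\right) = \left(-17\right) \left(-64\right) \left(3 - 4\right) = 1088 \left(-1\right) = -1088$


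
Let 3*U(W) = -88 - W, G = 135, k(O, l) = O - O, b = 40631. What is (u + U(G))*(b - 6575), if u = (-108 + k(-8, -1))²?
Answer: 394697688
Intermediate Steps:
k(O, l) = 0
U(W) = -88/3 - W/3 (U(W) = (-88 - W)/3 = -88/3 - W/3)
u = 11664 (u = (-108 + 0)² = (-108)² = 11664)
(u + U(G))*(b - 6575) = (11664 + (-88/3 - ⅓*135))*(40631 - 6575) = (11664 + (-88/3 - 45))*34056 = (11664 - 223/3)*34056 = (34769/3)*34056 = 394697688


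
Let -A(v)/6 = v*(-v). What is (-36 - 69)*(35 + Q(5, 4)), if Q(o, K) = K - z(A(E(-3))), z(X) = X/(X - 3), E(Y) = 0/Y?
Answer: -4095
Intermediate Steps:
E(Y) = 0
A(v) = 6*v**2 (A(v) = -6*v*(-v) = -(-6)*v**2 = 6*v**2)
z(X) = X/(-3 + X)
Q(o, K) = K (Q(o, K) = K - 6*0**2/(-3 + 6*0**2) = K - 6*0/(-3 + 6*0) = K - 0/(-3 + 0) = K - 0/(-3) = K - 0*(-1)/3 = K - 1*0 = K + 0 = K)
(-36 - 69)*(35 + Q(5, 4)) = (-36 - 69)*(35 + 4) = -105*39 = -4095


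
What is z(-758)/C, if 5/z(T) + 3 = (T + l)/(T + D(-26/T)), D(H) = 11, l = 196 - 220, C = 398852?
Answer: -3735/581925068 ≈ -6.4184e-6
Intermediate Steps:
l = -24
z(T) = 5/(-3 + (-24 + T)/(11 + T)) (z(T) = 5/(-3 + (T - 24)/(T + 11)) = 5/(-3 + (-24 + T)/(11 + T)))
z(-758)/C = (5*(-11 - 1*(-758))/(57 + 2*(-758)))/398852 = (5*(-11 + 758)/(57 - 1516))*(1/398852) = (5*747/(-1459))*(1/398852) = (5*(-1/1459)*747)*(1/398852) = -3735/1459*1/398852 = -3735/581925068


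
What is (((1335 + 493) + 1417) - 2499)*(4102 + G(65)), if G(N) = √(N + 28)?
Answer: 3060092 + 746*√93 ≈ 3.0673e+6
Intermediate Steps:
G(N) = √(28 + N)
(((1335 + 493) + 1417) - 2499)*(4102 + G(65)) = (((1335 + 493) + 1417) - 2499)*(4102 + √(28 + 65)) = ((1828 + 1417) - 2499)*(4102 + √93) = (3245 - 2499)*(4102 + √93) = 746*(4102 + √93) = 3060092 + 746*√93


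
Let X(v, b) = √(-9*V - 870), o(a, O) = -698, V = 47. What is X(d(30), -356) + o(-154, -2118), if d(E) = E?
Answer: -698 + I*√1293 ≈ -698.0 + 35.958*I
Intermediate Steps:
X(v, b) = I*√1293 (X(v, b) = √(-9*47 - 870) = √(-423 - 870) = √(-1293) = I*√1293)
X(d(30), -356) + o(-154, -2118) = I*√1293 - 698 = -698 + I*√1293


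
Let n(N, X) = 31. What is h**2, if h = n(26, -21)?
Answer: 961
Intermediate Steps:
h = 31
h**2 = 31**2 = 961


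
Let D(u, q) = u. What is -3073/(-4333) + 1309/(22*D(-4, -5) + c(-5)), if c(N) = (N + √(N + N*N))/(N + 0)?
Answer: -335855686/23423579 + 2618*√5/37841 ≈ -14.184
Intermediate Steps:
c(N) = (N + √(N + N²))/N
-3073/(-4333) + 1309/(22*D(-4, -5) + c(-5)) = -3073/(-4333) + 1309/(22*(-4) + (-5 + √(-5*(1 - 5)))/(-5)) = -3073*(-1/4333) + 1309/(-88 - (-5 + √(-5*(-4)))/5) = 439/619 + 1309/(-88 - (-5 + √20)/5) = 439/619 + 1309/(-88 - (-5 + 2*√5)/5) = 439/619 + 1309/(-88 + (1 - 2*√5/5)) = 439/619 + 1309/(-87 - 2*√5/5)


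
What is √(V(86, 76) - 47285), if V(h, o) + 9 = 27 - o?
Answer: I*√47343 ≈ 217.58*I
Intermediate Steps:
V(h, o) = 18 - o (V(h, o) = -9 + (27 - o) = 18 - o)
√(V(86, 76) - 47285) = √((18 - 1*76) - 47285) = √((18 - 76) - 47285) = √(-58 - 47285) = √(-47343) = I*√47343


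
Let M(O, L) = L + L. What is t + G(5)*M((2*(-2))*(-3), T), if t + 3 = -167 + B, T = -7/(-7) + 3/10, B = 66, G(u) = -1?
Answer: -533/5 ≈ -106.60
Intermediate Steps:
T = 13/10 (T = -7*(-⅐) + 3*(⅒) = 1 + 3/10 = 13/10 ≈ 1.3000)
M(O, L) = 2*L
t = -104 (t = -3 + (-167 + 66) = -3 - 101 = -104)
t + G(5)*M((2*(-2))*(-3), T) = -104 - 2*13/10 = -104 - 1*13/5 = -104 - 13/5 = -533/5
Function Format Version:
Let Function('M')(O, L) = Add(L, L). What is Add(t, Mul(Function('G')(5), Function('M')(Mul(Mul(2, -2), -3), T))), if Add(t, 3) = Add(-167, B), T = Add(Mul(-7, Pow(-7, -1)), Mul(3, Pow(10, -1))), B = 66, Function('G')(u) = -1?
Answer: Rational(-533, 5) ≈ -106.60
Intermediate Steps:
T = Rational(13, 10) (T = Add(Mul(-7, Rational(-1, 7)), Mul(3, Rational(1, 10))) = Add(1, Rational(3, 10)) = Rational(13, 10) ≈ 1.3000)
Function('M')(O, L) = Mul(2, L)
t = -104 (t = Add(-3, Add(-167, 66)) = Add(-3, -101) = -104)
Add(t, Mul(Function('G')(5), Function('M')(Mul(Mul(2, -2), -3), T))) = Add(-104, Mul(-1, Mul(2, Rational(13, 10)))) = Add(-104, Mul(-1, Rational(13, 5))) = Add(-104, Rational(-13, 5)) = Rational(-533, 5)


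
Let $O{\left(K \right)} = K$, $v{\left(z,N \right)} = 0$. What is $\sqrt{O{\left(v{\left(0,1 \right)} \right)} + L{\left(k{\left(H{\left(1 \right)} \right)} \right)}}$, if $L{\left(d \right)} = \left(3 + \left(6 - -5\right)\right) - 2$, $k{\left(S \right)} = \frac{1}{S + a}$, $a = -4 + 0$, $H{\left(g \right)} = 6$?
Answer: $2 \sqrt{3} \approx 3.4641$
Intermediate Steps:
$a = -4$
$k{\left(S \right)} = \frac{1}{-4 + S}$ ($k{\left(S \right)} = \frac{1}{S - 4} = \frac{1}{-4 + S}$)
$L{\left(d \right)} = 12$ ($L{\left(d \right)} = \left(3 + \left(6 + 5\right)\right) - 2 = \left(3 + 11\right) - 2 = 14 - 2 = 12$)
$\sqrt{O{\left(v{\left(0,1 \right)} \right)} + L{\left(k{\left(H{\left(1 \right)} \right)} \right)}} = \sqrt{0 + 12} = \sqrt{12} = 2 \sqrt{3}$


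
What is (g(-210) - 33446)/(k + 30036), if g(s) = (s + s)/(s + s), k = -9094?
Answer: -33445/20942 ≈ -1.5970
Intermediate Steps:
g(s) = 1 (g(s) = (2*s)/((2*s)) = (2*s)*(1/(2*s)) = 1)
(g(-210) - 33446)/(k + 30036) = (1 - 33446)/(-9094 + 30036) = -33445/20942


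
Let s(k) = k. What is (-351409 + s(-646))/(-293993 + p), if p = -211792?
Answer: 70411/101157 ≈ 0.69606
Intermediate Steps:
(-351409 + s(-646))/(-293993 + p) = (-351409 - 646)/(-293993 - 211792) = -352055/(-505785) = -352055*(-1/505785) = 70411/101157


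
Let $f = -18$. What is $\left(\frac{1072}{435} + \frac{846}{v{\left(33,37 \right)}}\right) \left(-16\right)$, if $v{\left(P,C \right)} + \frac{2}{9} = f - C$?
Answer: $\frac{44468896}{216195} \approx 205.69$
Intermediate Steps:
$v{\left(P,C \right)} = - \frac{164}{9} - C$ ($v{\left(P,C \right)} = - \frac{2}{9} - \left(18 + C\right) = - \frac{164}{9} - C$)
$\left(\frac{1072}{435} + \frac{846}{v{\left(33,37 \right)}}\right) \left(-16\right) = \left(\frac{1072}{435} + \frac{846}{- \frac{164}{9} - 37}\right) \left(-16\right) = \left(1072 \cdot \frac{1}{435} + \frac{846}{- \frac{164}{9} - 37}\right) \left(-16\right) = \left(\frac{1072}{435} + \frac{846}{- \frac{497}{9}}\right) \left(-16\right) = \left(\frac{1072}{435} + 846 \left(- \frac{9}{497}\right)\right) \left(-16\right) = \left(\frac{1072}{435} - \frac{7614}{497}\right) \left(-16\right) = \left(- \frac{2779306}{216195}\right) \left(-16\right) = \frac{44468896}{216195}$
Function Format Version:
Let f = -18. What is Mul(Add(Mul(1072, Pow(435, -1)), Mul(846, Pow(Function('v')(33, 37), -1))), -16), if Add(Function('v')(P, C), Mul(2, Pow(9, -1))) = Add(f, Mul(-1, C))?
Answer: Rational(44468896, 216195) ≈ 205.69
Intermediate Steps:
Function('v')(P, C) = Add(Rational(-164, 9), Mul(-1, C)) (Function('v')(P, C) = Add(Rational(-2, 9), Add(-18, Mul(-1, C))) = Add(Rational(-164, 9), Mul(-1, C)))
Mul(Add(Mul(1072, Pow(435, -1)), Mul(846, Pow(Function('v')(33, 37), -1))), -16) = Mul(Add(Mul(1072, Pow(435, -1)), Mul(846, Pow(Add(Rational(-164, 9), Mul(-1, 37)), -1))), -16) = Mul(Add(Mul(1072, Rational(1, 435)), Mul(846, Pow(Add(Rational(-164, 9), -37), -1))), -16) = Mul(Add(Rational(1072, 435), Mul(846, Pow(Rational(-497, 9), -1))), -16) = Mul(Add(Rational(1072, 435), Mul(846, Rational(-9, 497))), -16) = Mul(Add(Rational(1072, 435), Rational(-7614, 497)), -16) = Mul(Rational(-2779306, 216195), -16) = Rational(44468896, 216195)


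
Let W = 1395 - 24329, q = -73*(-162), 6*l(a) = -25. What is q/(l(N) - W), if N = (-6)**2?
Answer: 70956/137579 ≈ 0.51575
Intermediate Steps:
N = 36
l(a) = -25/6 (l(a) = (1/6)*(-25) = -25/6)
q = 11826
W = -22934
q/(l(N) - W) = 11826/(-25/6 - 1*(-22934)) = 11826/(-25/6 + 22934) = 11826/(137579/6) = 11826*(6/137579) = 70956/137579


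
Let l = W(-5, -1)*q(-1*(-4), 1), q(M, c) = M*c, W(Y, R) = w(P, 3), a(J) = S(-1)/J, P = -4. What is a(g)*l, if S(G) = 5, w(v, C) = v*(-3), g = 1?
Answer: 240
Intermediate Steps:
w(v, C) = -3*v
a(J) = 5/J
W(Y, R) = 12 (W(Y, R) = -3*(-4) = 12)
l = 48 (l = 12*(-1*(-4)*1) = 12*(4*1) = 12*4 = 48)
a(g)*l = (5/1)*48 = (5*1)*48 = 5*48 = 240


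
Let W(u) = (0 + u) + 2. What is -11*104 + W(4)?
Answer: -1138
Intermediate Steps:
W(u) = 2 + u (W(u) = u + 2 = 2 + u)
-11*104 + W(4) = -11*104 + (2 + 4) = -1144 + 6 = -1138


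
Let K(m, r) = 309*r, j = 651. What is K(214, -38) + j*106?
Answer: 57264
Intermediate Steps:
K(214, -38) + j*106 = 309*(-38) + 651*106 = -11742 + 69006 = 57264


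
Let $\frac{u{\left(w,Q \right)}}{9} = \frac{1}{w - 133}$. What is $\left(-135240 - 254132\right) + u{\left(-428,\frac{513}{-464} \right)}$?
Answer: $- \frac{72812567}{187} \approx -3.8937 \cdot 10^{5}$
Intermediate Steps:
$u{\left(w,Q \right)} = \frac{9}{-133 + w}$ ($u{\left(w,Q \right)} = \frac{9}{w - 133} = \frac{9}{-133 + w}$)
$\left(-135240 - 254132\right) + u{\left(-428,\frac{513}{-464} \right)} = \left(-135240 - 254132\right) + \frac{9}{-133 - 428} = -389372 + \frac{9}{-561} = -389372 + 9 \left(- \frac{1}{561}\right) = -389372 - \frac{3}{187} = - \frac{72812567}{187}$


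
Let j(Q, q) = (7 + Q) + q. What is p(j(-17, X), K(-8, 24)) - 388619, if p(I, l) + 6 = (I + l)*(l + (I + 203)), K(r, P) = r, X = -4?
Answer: -392607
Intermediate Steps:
j(Q, q) = 7 + Q + q
p(I, l) = -6 + (I + l)*(203 + I + l) (p(I, l) = -6 + (I + l)*(l + (I + 203)) = -6 + (I + l)*(l + (203 + I)) = -6 + (I + l)*(203 + I + l))
p(j(-17, X), K(-8, 24)) - 388619 = (-6 + (7 - 17 - 4)² + (-8)² + 203*(7 - 17 - 4) + 203*(-8) + 2*(7 - 17 - 4)*(-8)) - 388619 = (-6 + (-14)² + 64 + 203*(-14) - 1624 + 2*(-14)*(-8)) - 388619 = (-6 + 196 + 64 - 2842 - 1624 + 224) - 388619 = -3988 - 388619 = -392607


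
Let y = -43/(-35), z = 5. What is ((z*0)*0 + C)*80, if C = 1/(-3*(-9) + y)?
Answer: 700/247 ≈ 2.8340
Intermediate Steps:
y = 43/35 (y = -43*(-1/35) = 43/35 ≈ 1.2286)
C = 35/988 (C = 1/(-3*(-9) + 43/35) = 1/(27 + 43/35) = 1/(988/35) = 35/988 ≈ 0.035425)
((z*0)*0 + C)*80 = ((5*0)*0 + 35/988)*80 = (0*0 + 35/988)*80 = (0 + 35/988)*80 = (35/988)*80 = 700/247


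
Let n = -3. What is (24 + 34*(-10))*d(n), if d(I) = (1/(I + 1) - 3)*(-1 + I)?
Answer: -4424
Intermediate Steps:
d(I) = (-1 + I)*(-3 + 1/(1 + I)) (d(I) = (1/(1 + I) - 3)*(-1 + I) = (-3 + 1/(1 + I))*(-1 + I) = (-1 + I)*(-3 + 1/(1 + I)))
(24 + 34*(-10))*d(n) = (24 + 34*(-10))*((2 - 3 - 3*(-3)²)/(1 - 3)) = (24 - 340)*((2 - 3 - 3*9)/(-2)) = -(-158)*(2 - 3 - 27) = -(-158)*(-28) = -316*14 = -4424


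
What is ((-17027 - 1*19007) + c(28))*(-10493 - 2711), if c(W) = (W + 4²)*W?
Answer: 459525608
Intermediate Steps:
c(W) = W*(16 + W) (c(W) = (W + 16)*W = (16 + W)*W = W*(16 + W))
((-17027 - 1*19007) + c(28))*(-10493 - 2711) = ((-17027 - 1*19007) + 28*(16 + 28))*(-10493 - 2711) = ((-17027 - 19007) + 28*44)*(-13204) = (-36034 + 1232)*(-13204) = -34802*(-13204) = 459525608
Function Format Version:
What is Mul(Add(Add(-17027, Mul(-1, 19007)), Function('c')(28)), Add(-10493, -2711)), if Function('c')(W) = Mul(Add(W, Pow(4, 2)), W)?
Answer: 459525608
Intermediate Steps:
Function('c')(W) = Mul(W, Add(16, W)) (Function('c')(W) = Mul(Add(W, 16), W) = Mul(Add(16, W), W) = Mul(W, Add(16, W)))
Mul(Add(Add(-17027, Mul(-1, 19007)), Function('c')(28)), Add(-10493, -2711)) = Mul(Add(Add(-17027, Mul(-1, 19007)), Mul(28, Add(16, 28))), Add(-10493, -2711)) = Mul(Add(Add(-17027, -19007), Mul(28, 44)), -13204) = Mul(Add(-36034, 1232), -13204) = Mul(-34802, -13204) = 459525608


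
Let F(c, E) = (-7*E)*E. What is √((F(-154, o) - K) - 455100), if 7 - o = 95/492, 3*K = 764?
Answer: I*√110303482639/492 ≈ 675.04*I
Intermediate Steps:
K = 764/3 (K = (⅓)*764 = 764/3 ≈ 254.67)
o = 3349/492 (o = 7 - 95/492 = 3349/492 ≈ 6.8069)
F(c, E) = -7*E²
√((F(-154, o) - K) - 455100) = √((-7*(3349/492)² - 1*764/3) - 455100) = √((-7*11215801/242064 - 764/3) - 455100) = √((-78510607/242064 - 764/3) - 455100) = √(-140156239/242064 - 455100) = √(-110303482639/242064) = I*√110303482639/492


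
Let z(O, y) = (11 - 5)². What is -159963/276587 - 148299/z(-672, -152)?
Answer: -13674444727/3319044 ≈ -4120.0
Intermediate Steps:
z(O, y) = 36 (z(O, y) = 6² = 36)
-159963/276587 - 148299/z(-672, -152) = -159963/276587 - 148299/36 = -159963*1/276587 - 148299*1/36 = -159963/276587 - 49433/12 = -13674444727/3319044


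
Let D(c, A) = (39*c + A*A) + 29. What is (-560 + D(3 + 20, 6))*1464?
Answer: 588528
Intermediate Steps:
D(c, A) = 29 + A² + 39*c (D(c, A) = (39*c + A²) + 29 = (A² + 39*c) + 29 = 29 + A² + 39*c)
(-560 + D(3 + 20, 6))*1464 = (-560 + (29 + 6² + 39*(3 + 20)))*1464 = (-560 + (29 + 36 + 39*23))*1464 = (-560 + (29 + 36 + 897))*1464 = (-560 + 962)*1464 = 402*1464 = 588528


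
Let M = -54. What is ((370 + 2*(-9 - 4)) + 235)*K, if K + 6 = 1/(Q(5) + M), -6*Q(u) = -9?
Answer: -121976/35 ≈ -3485.0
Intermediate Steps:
Q(u) = 3/2 (Q(u) = -⅙*(-9) = 3/2)
K = -632/105 (K = -6 + 1/(3/2 - 54) = -6 + 1/(-105/2) = -6 - 2/105 = -632/105 ≈ -6.0191)
((370 + 2*(-9 - 4)) + 235)*K = ((370 + 2*(-9 - 4)) + 235)*(-632/105) = ((370 + 2*(-13)) + 235)*(-632/105) = ((370 - 26) + 235)*(-632/105) = (344 + 235)*(-632/105) = 579*(-632/105) = -121976/35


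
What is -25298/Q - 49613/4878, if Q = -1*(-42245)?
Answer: -317043547/29438730 ≈ -10.770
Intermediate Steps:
Q = 42245
-25298/Q - 49613/4878 = -25298/42245 - 49613/4878 = -25298*1/42245 - 49613*1/4878 = -3614/6035 - 49613/4878 = -317043547/29438730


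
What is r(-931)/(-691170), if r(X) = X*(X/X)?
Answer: 931/691170 ≈ 0.0013470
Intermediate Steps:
r(X) = X (r(X) = X*1 = X)
r(-931)/(-691170) = -931/(-691170) = -931*(-1/691170) = 931/691170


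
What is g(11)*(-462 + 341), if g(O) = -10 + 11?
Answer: -121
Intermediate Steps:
g(O) = 1
g(11)*(-462 + 341) = 1*(-462 + 341) = 1*(-121) = -121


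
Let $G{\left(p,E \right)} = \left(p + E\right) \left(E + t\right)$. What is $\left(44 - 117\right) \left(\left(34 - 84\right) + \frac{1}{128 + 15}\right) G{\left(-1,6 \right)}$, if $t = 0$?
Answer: $\frac{15656310}{143} \approx 1.0948 \cdot 10^{5}$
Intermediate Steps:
$G{\left(p,E \right)} = E \left(E + p\right)$ ($G{\left(p,E \right)} = \left(p + E\right) \left(E + 0\right) = \left(E + p\right) E = E \left(E + p\right)$)
$\left(44 - 117\right) \left(\left(34 - 84\right) + \frac{1}{128 + 15}\right) G{\left(-1,6 \right)} = \left(44 - 117\right) \left(\left(34 - 84\right) + \frac{1}{128 + 15}\right) 6 \left(6 - 1\right) = - 73 \left(\left(34 - 84\right) + \frac{1}{143}\right) 6 \cdot 5 = - 73 \left(-50 + \frac{1}{143}\right) 30 = \left(-73\right) \left(- \frac{7149}{143}\right) 30 = \frac{521877}{143} \cdot 30 = \frac{15656310}{143}$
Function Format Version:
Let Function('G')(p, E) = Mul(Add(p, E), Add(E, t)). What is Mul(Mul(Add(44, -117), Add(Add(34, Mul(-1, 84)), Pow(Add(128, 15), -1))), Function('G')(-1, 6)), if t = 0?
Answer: Rational(15656310, 143) ≈ 1.0948e+5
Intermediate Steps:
Function('G')(p, E) = Mul(E, Add(E, p)) (Function('G')(p, E) = Mul(Add(p, E), Add(E, 0)) = Mul(Add(E, p), E) = Mul(E, Add(E, p)))
Mul(Mul(Add(44, -117), Add(Add(34, Mul(-1, 84)), Pow(Add(128, 15), -1))), Function('G')(-1, 6)) = Mul(Mul(Add(44, -117), Add(Add(34, Mul(-1, 84)), Pow(Add(128, 15), -1))), Mul(6, Add(6, -1))) = Mul(Mul(-73, Add(Add(34, -84), Pow(143, -1))), Mul(6, 5)) = Mul(Mul(-73, Add(-50, Rational(1, 143))), 30) = Mul(Mul(-73, Rational(-7149, 143)), 30) = Mul(Rational(521877, 143), 30) = Rational(15656310, 143)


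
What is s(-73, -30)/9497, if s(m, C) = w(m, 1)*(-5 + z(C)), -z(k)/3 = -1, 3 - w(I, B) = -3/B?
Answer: -12/9497 ≈ -0.0012636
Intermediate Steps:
w(I, B) = 3 + 3/B (w(I, B) = 3 - (-3)/B = 3 + 3/B)
z(k) = 3 (z(k) = -3*(-1) = 3)
s(m, C) = -12 (s(m, C) = (3 + 3/1)*(-5 + 3) = (3 + 3*1)*(-2) = (3 + 3)*(-2) = 6*(-2) = -12)
s(-73, -30)/9497 = -12/9497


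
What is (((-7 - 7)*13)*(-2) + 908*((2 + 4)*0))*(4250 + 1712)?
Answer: 2170168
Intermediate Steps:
(((-7 - 7)*13)*(-2) + 908*((2 + 4)*0))*(4250 + 1712) = (-14*13*(-2) + 908*(6*0))*5962 = (-182*(-2) + 908*0)*5962 = (364 + 0)*5962 = 364*5962 = 2170168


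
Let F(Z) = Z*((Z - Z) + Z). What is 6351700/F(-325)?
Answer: 254068/4225 ≈ 60.134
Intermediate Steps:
F(Z) = Z² (F(Z) = Z*(0 + Z) = Z*Z = Z²)
6351700/F(-325) = 6351700/((-325)²) = 6351700/105625 = 6351700*(1/105625) = 254068/4225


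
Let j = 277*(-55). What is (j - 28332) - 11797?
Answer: -55364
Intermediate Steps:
j = -15235
(j - 28332) - 11797 = (-15235 - 28332) - 11797 = -43567 - 11797 = -55364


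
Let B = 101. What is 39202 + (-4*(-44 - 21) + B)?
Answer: 39563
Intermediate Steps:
39202 + (-4*(-44 - 21) + B) = 39202 + (-4*(-44 - 21) + 101) = 39202 + (-4*(-65) + 101) = 39202 + (260 + 101) = 39202 + 361 = 39563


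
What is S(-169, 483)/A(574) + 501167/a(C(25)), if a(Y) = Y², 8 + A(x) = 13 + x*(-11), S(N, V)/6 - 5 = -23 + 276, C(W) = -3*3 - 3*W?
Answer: 350104435/4946256 ≈ 70.782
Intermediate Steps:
C(W) = -9 - 3*W
S(N, V) = 1548 (S(N, V) = 30 + 6*(-23 + 276) = 30 + 6*253 = 30 + 1518 = 1548)
A(x) = 5 - 11*x (A(x) = -8 + (13 + x*(-11)) = -8 + (13 - 11*x) = 5 - 11*x)
S(-169, 483)/A(574) + 501167/a(C(25)) = 1548/(5 - 11*574) + 501167/((-9 - 3*25)²) = 1548/(5 - 6314) + 501167/((-9 - 75)²) = 1548/(-6309) + 501167/((-84)²) = 1548*(-1/6309) + 501167/7056 = -172/701 + 501167*(1/7056) = -172/701 + 501167/7056 = 350104435/4946256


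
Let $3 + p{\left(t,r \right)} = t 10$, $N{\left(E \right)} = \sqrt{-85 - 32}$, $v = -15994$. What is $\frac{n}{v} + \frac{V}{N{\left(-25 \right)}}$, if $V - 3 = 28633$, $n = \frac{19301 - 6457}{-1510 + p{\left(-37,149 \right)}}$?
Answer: $\frac{6422}{15058351} - \frac{28636 i \sqrt{13}}{39} \approx 0.00042647 - 2647.4 i$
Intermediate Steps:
$N{\left(E \right)} = 3 i \sqrt{13}$ ($N{\left(E \right)} = \sqrt{-117} = 3 i \sqrt{13}$)
$p{\left(t,r \right)} = -3 + 10 t$ ($p{\left(t,r \right)} = -3 + t 10 = -3 + 10 t$)
$n = - \frac{12844}{1883}$ ($n = \frac{19301 - 6457}{-1510 + \left(-3 + 10 \left(-37\right)\right)} = \frac{12844}{-1510 - 373} = \frac{12844}{-1883} = 12844 \left(- \frac{1}{1883}\right) = - \frac{12844}{1883} \approx -6.821$)
$V = 28636$ ($V = 3 + 28633 = 28636$)
$\frac{n}{v} + \frac{V}{N{\left(-25 \right)}} = - \frac{12844}{1883 \left(-15994\right)} + \frac{28636}{3 i \sqrt{13}} = \left(- \frac{12844}{1883}\right) \left(- \frac{1}{15994}\right) + 28636 \left(- \frac{i \sqrt{13}}{39}\right) = \frac{6422}{15058351} - \frac{28636 i \sqrt{13}}{39}$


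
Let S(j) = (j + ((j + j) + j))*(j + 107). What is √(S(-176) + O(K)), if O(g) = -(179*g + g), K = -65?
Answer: 2*√15069 ≈ 245.51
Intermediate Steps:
O(g) = -180*g
S(j) = 4*j*(107 + j) (S(j) = (j + (2*j + j))*(107 + j) = (j + 3*j)*(107 + j) = (4*j)*(107 + j) = 4*j*(107 + j))
√(S(-176) + O(K)) = √(4*(-176)*(107 - 176) - 180*(-65)) = √(4*(-176)*(-69) + 11700) = √(48576 + 11700) = √60276 = 2*√15069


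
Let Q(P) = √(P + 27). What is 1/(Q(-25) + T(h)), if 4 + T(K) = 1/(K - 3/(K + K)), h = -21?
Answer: -173749/617449 - 85849*√2/1234898 ≈ -0.37971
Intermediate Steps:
Q(P) = √(27 + P)
T(K) = -4 + 1/(K - 3/(2*K)) (T(K) = -4 + 1/(K - 3/(K + K)) = -4 + 1/(K - 3/(2*K)))
1/(Q(-25) + T(h)) = 1/(√(27 - 25) + 2*(6 - 21 - 4*(-21)²)/(-3 + 2*(-21)²)) = 1/(√2 + 2*(6 - 21 - 4*441)/(-3 + 2*441)) = 1/(√2 + 2*(6 - 21 - 1764)/(-3 + 882)) = 1/(√2 + 2*(-1779)/879) = 1/(√2 + 2*(1/879)*(-1779)) = 1/(√2 - 1186/293) = 1/(-1186/293 + √2)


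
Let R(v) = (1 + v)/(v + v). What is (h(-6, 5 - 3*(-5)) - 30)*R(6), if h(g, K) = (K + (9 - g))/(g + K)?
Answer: -385/24 ≈ -16.042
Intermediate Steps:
R(v) = (1 + v)/(2*v) (R(v) = (1 + v)/((2*v)) = (1 + v)*(1/(2*v)) = (1 + v)/(2*v))
h(g, K) = (9 + K - g)/(K + g)
(h(-6, 5 - 3*(-5)) - 30)*R(6) = ((9 + (5 - 3*(-5)) - 1*(-6))/((5 - 3*(-5)) - 6) - 30)*((½)*(1 + 6)/6) = ((9 + (5 + 15) + 6)/((5 + 15) - 6) - 30)*((½)*(⅙)*7) = ((9 + 20 + 6)/(20 - 6) - 30)*(7/12) = (35/14 - 30)*(7/12) = ((1/14)*35 - 30)*(7/12) = (5/2 - 30)*(7/12) = -55/2*7/12 = -385/24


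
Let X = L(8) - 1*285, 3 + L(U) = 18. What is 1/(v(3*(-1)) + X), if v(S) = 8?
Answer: -1/262 ≈ -0.0038168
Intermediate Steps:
L(U) = 15 (L(U) = -3 + 18 = 15)
X = -270 (X = 15 - 1*285 = 15 - 285 = -270)
1/(v(3*(-1)) + X) = 1/(8 - 270) = 1/(-262) = -1/262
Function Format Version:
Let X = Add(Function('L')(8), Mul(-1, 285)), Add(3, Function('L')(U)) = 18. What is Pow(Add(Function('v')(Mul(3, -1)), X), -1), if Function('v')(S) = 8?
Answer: Rational(-1, 262) ≈ -0.0038168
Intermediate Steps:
Function('L')(U) = 15 (Function('L')(U) = Add(-3, 18) = 15)
X = -270 (X = Add(15, Mul(-1, 285)) = Add(15, -285) = -270)
Pow(Add(Function('v')(Mul(3, -1)), X), -1) = Pow(Add(8, -270), -1) = Pow(-262, -1) = Rational(-1, 262)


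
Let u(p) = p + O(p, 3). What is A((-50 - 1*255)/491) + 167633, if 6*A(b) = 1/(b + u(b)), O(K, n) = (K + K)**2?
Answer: 73011117901/435540 ≈ 1.6763e+5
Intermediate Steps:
O(K, n) = 4*K**2 (O(K, n) = (2*K)**2 = 4*K**2)
u(p) = p + 4*p**2
A(b) = 1/(6*(b + b*(1 + 4*b)))
A((-50 - 1*255)/491) + 167633 = 1/(12*(((-50 - 1*255)/491))*(1 + 2*((-50 - 1*255)/491))) + 167633 = 1/(12*(((-50 - 255)*(1/491)))*(1 + 2*((-50 - 255)*(1/491)))) + 167633 = 1/(12*((-305*1/491))*(1 + 2*(-305*1/491))) + 167633 = 1/(12*(-305/491)*(1 + 2*(-305/491))) + 167633 = (1/12)*(-491/305)/(1 - 610/491) + 167633 = (1/12)*(-491/305)/(-119/491) + 167633 = (1/12)*(-491/305)*(-491/119) + 167633 = 241081/435540 + 167633 = 73011117901/435540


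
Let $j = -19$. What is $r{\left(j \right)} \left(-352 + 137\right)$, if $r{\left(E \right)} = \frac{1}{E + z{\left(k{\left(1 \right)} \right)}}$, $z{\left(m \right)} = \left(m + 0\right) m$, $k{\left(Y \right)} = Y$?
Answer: $\frac{215}{18} \approx 11.944$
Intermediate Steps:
$z{\left(m \right)} = m^{2}$ ($z{\left(m \right)} = m m = m^{2}$)
$r{\left(E \right)} = \frac{1}{1 + E}$ ($r{\left(E \right)} = \frac{1}{E + 1^{2}} = \frac{1}{E + 1} = \frac{1}{1 + E}$)
$r{\left(j \right)} \left(-352 + 137\right) = \frac{-352 + 137}{1 - 19} = \frac{1}{-18} \left(-215\right) = \left(- \frac{1}{18}\right) \left(-215\right) = \frac{215}{18}$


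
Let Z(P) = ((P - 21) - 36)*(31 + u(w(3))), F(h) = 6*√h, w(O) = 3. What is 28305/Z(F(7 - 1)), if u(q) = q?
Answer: -10545/674 - 555*√6/337 ≈ -19.679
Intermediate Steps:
Z(P) = -1938 + 34*P (Z(P) = ((P - 21) - 36)*(31 + 3) = ((-21 + P) - 36)*34 = (-57 + P)*34 = -1938 + 34*P)
28305/Z(F(7 - 1)) = 28305/(-1938 + 34*(6*√(7 - 1))) = 28305/(-1938 + 34*(6*√6)) = 28305/(-1938 + 204*√6)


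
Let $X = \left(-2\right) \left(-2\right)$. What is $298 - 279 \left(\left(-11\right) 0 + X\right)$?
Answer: $-818$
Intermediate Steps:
$X = 4$
$298 - 279 \left(\left(-11\right) 0 + X\right) = 298 - 279 \left(\left(-11\right) 0 + 4\right) = 298 - 279 \left(0 + 4\right) = 298 - 1116 = -818$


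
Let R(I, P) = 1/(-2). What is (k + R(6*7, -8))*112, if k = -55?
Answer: -6216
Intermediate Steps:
R(I, P) = -½
(k + R(6*7, -8))*112 = (-55 - ½)*112 = -111/2*112 = -6216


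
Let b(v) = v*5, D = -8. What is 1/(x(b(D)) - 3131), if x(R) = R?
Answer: -1/3171 ≈ -0.00031536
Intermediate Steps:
b(v) = 5*v
1/(x(b(D)) - 3131) = 1/(5*(-8) - 3131) = 1/(-40 - 3131) = 1/(-3171) = -1/3171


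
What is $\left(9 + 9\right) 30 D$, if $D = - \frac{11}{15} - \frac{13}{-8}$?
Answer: $\frac{963}{2} \approx 481.5$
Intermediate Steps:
$D = \frac{107}{120}$ ($D = \left(-11\right) \frac{1}{15} - - \frac{13}{8} = - \frac{11}{15} + \frac{13}{8} = \frac{107}{120} \approx 0.89167$)
$\left(9 + 9\right) 30 D = \left(9 + 9\right) 30 \cdot \frac{107}{120} = 18 \cdot 30 \cdot \frac{107}{120} = 540 \cdot \frac{107}{120} = \frac{963}{2}$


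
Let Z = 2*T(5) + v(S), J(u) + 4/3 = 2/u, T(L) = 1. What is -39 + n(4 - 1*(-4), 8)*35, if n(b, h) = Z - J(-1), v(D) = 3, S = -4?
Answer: 758/3 ≈ 252.67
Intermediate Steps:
J(u) = -4/3 + 2/u
Z = 5 (Z = 2*1 + 3 = 2 + 3 = 5)
n(b, h) = 25/3 (n(b, h) = 5 - (-4/3 + 2/(-1)) = 5 - (-4/3 + 2*(-1)) = 5 - (-4/3 - 2) = 5 - 1*(-10/3) = 5 + 10/3 = 25/3)
-39 + n(4 - 1*(-4), 8)*35 = -39 + (25/3)*35 = -39 + 875/3 = 758/3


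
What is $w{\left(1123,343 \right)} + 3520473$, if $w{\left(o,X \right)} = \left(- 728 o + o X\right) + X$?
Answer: $3088461$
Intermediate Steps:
$w{\left(o,X \right)} = X - 728 o + X o$ ($w{\left(o,X \right)} = \left(- 728 o + X o\right) + X = X - 728 o + X o$)
$w{\left(1123,343 \right)} + 3520473 = \left(343 - 817544 + 343 \cdot 1123\right) + 3520473 = \left(343 - 817544 + 385189\right) + 3520473 = -432012 + 3520473 = 3088461$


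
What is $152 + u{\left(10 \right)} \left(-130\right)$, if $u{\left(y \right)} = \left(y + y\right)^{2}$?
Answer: $-51848$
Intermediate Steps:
$u{\left(y \right)} = 4 y^{2}$ ($u{\left(y \right)} = \left(2 y\right)^{2} = 4 y^{2}$)
$152 + u{\left(10 \right)} \left(-130\right) = 152 + 4 \cdot 10^{2} \left(-130\right) = 152 + 4 \cdot 100 \left(-130\right) = 152 + 400 \left(-130\right) = 152 - 52000 = -51848$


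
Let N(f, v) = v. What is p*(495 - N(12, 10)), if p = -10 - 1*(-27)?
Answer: 8245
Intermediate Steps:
p = 17 (p = -10 + 27 = 17)
p*(495 - N(12, 10)) = 17*(495 - 1*10) = 17*(495 - 10) = 17*485 = 8245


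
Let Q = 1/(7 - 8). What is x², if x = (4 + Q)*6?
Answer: 324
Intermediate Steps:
Q = -1 (Q = 1/(-1) = -1)
x = 18 (x = (4 - 1)*6 = 3*6 = 18)
x² = 18² = 324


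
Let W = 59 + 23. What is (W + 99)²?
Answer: 32761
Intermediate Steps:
W = 82
(W + 99)² = (82 + 99)² = 181² = 32761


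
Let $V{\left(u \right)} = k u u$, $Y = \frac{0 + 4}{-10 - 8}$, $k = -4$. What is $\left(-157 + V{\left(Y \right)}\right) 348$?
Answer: $- \frac{1477028}{27} \approx -54705.0$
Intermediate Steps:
$Y = - \frac{2}{9}$ ($Y = \frac{4}{-18} = 4 \left(- \frac{1}{18}\right) = - \frac{2}{9} \approx -0.22222$)
$V{\left(u \right)} = - 4 u^{2}$ ($V{\left(u \right)} = - 4 u u = - 4 u^{2}$)
$\left(-157 + V{\left(Y \right)}\right) 348 = \left(-157 - 4 \left(- \frac{2}{9}\right)^{2}\right) 348 = \left(-157 - \frac{16}{81}\right) 348 = \left(- \frac{12733}{81}\right) 348 = - \frac{1477028}{27}$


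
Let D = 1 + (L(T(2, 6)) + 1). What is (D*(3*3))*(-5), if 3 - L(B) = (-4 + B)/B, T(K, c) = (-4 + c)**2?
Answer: -225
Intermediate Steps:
L(B) = 3 - (-4 + B)/B
D = 5 (D = 1 + ((2 + 4/((-4 + 6)**2)) + 1) = 1 + ((2 + 4/(2**2)) + 1) = 1 + ((2 + 4/4) + 1) = 1 + ((2 + 4*(1/4)) + 1) = 1 + ((2 + 1) + 1) = 1 + (3 + 1) = 1 + 4 = 5)
(D*(3*3))*(-5) = (5*(3*3))*(-5) = (5*9)*(-5) = 45*(-5) = -225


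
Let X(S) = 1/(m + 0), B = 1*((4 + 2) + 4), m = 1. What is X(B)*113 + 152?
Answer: 265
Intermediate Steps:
B = 10 (B = 1*(6 + 4) = 1*10 = 10)
X(S) = 1 (X(S) = 1/(1 + 0) = 1/1 = 1)
X(B)*113 + 152 = 1*113 + 152 = 113 + 152 = 265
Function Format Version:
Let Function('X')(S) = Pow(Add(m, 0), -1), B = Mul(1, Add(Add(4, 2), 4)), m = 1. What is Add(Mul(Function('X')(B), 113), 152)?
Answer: 265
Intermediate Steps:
B = 10 (B = Mul(1, Add(6, 4)) = Mul(1, 10) = 10)
Function('X')(S) = 1 (Function('X')(S) = Pow(Add(1, 0), -1) = Pow(1, -1) = 1)
Add(Mul(Function('X')(B), 113), 152) = Add(Mul(1, 113), 152) = Add(113, 152) = 265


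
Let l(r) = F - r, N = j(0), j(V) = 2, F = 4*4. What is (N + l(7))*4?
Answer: 44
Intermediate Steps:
F = 16
N = 2
l(r) = 16 - r
(N + l(7))*4 = (2 + (16 - 1*7))*4 = (2 + (16 - 7))*4 = (2 + 9)*4 = 11*4 = 44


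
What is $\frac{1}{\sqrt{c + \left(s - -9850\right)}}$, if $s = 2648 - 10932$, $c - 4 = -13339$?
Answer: $- \frac{i \sqrt{11769}}{11769} \approx - 0.0092179 i$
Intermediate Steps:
$c = -13335$ ($c = 4 - 13339 = -13335$)
$s = -8284$
$\frac{1}{\sqrt{c + \left(s - -9850\right)}} = \frac{1}{\sqrt{-13335 - -1566}} = \frac{1}{\sqrt{-13335 + \left(-8284 + 9850\right)}} = \frac{1}{\sqrt{-13335 + 1566}} = \frac{1}{\sqrt{-11769}} = \frac{1}{i \sqrt{11769}} = - \frac{i \sqrt{11769}}{11769}$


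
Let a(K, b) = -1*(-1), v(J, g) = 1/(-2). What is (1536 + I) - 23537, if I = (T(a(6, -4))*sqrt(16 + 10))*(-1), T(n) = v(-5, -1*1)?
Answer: -22001 + sqrt(26)/2 ≈ -21998.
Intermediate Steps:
v(J, g) = -1/2
a(K, b) = 1
T(n) = -1/2
I = sqrt(26)/2 (I = -sqrt(16 + 10)/2*(-1) = -sqrt(26)/2*(-1) = sqrt(26)/2 ≈ 2.5495)
(1536 + I) - 23537 = (1536 + sqrt(26)/2) - 23537 = -22001 + sqrt(26)/2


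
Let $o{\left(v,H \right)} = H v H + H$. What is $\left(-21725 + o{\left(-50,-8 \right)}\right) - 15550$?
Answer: $-40483$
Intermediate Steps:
$o{\left(v,H \right)} = H + v H^{2}$ ($o{\left(v,H \right)} = v H^{2} + H = H + v H^{2}$)
$\left(-21725 + o{\left(-50,-8 \right)}\right) - 15550 = \left(-21725 - 8 \left(1 - -400\right)\right) - 15550 = \left(-21725 - 8 \left(1 + 400\right)\right) - 15550 = \left(-21725 - 3208\right) - 15550 = -24933 - 15550 = -40483$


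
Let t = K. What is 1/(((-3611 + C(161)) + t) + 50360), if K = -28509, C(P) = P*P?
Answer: 1/44161 ≈ 2.2644e-5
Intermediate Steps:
C(P) = P**2
t = -28509
1/(((-3611 + C(161)) + t) + 50360) = 1/(((-3611 + 161**2) - 28509) + 50360) = 1/(((-3611 + 25921) - 28509) + 50360) = 1/((22310 - 28509) + 50360) = 1/(-6199 + 50360) = 1/44161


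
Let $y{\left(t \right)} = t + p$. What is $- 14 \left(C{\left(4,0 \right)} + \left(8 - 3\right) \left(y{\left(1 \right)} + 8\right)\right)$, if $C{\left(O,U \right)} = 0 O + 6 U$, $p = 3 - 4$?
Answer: $-560$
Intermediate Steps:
$p = -1$
$y{\left(t \right)} = -1 + t$ ($y{\left(t \right)} = t - 1 = -1 + t$)
$C{\left(O,U \right)} = 6 U$ ($C{\left(O,U \right)} = 0 + 6 U = 6 U$)
$- 14 \left(C{\left(4,0 \right)} + \left(8 - 3\right) \left(y{\left(1 \right)} + 8\right)\right) = - 14 \left(6 \cdot 0 + \left(8 - 3\right) \left(\left(-1 + 1\right) + 8\right)\right) = - 14 \left(0 + 5 \left(0 + 8\right)\right) = - 14 \left(0 + 5 \cdot 8\right) = - 14 \left(0 + 40\right) = \left(-14\right) 40 = -560$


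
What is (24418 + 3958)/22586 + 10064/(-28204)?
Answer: 71626400/79626943 ≈ 0.89952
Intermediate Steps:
(24418 + 3958)/22586 + 10064/(-28204) = 28376*(1/22586) + 10064*(-1/28204) = 14188/11293 - 2516/7051 = 71626400/79626943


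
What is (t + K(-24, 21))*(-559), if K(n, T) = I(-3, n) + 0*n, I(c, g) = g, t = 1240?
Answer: -679744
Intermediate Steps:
K(n, T) = n (K(n, T) = n + 0*n = n + 0 = n)
(t + K(-24, 21))*(-559) = (1240 - 24)*(-559) = 1216*(-559) = -679744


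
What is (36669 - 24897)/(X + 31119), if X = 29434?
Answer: 11772/60553 ≈ 0.19441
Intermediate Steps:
(36669 - 24897)/(X + 31119) = (36669 - 24897)/(29434 + 31119) = 11772/60553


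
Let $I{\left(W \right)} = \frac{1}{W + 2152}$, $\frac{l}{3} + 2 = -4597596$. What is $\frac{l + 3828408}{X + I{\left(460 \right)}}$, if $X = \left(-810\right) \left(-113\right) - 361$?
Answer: $- \frac{26026976232}{238133429} \approx -109.3$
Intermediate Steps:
$l = -13792794$ ($l = -6 + 3 \left(-4597596\right) = -6 - 13792788 = -13792794$)
$X = 91169$ ($X = 91530 - 361 = 91169$)
$I{\left(W \right)} = \frac{1}{2152 + W}$
$\frac{l + 3828408}{X + I{\left(460 \right)}} = \frac{-13792794 + 3828408}{91169 + \frac{1}{2152 + 460}} = - \frac{9964386}{91169 + \frac{1}{2612}} = - \frac{9964386}{\frac{238133429}{2612}} = \left(-9964386\right) \frac{2612}{238133429} = - \frac{26026976232}{238133429}$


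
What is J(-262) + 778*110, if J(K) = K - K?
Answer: 85580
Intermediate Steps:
J(K) = 0
J(-262) + 778*110 = 0 + 778*110 = 0 + 85580 = 85580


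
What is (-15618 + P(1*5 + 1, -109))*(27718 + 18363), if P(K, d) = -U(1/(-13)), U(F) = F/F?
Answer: -719739139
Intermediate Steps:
U(F) = 1
P(K, d) = -1 (P(K, d) = -1*1 = -1)
(-15618 + P(1*5 + 1, -109))*(27718 + 18363) = (-15618 - 1)*(27718 + 18363) = -15619*46081 = -719739139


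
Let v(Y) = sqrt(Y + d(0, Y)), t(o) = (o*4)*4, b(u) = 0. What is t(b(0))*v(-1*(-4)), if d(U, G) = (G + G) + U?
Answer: 0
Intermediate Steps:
d(U, G) = U + 2*G (d(U, G) = 2*G + U = U + 2*G)
t(o) = 16*o (t(o) = (4*o)*4 = 16*o)
v(Y) = sqrt(3)*sqrt(Y) (v(Y) = sqrt(Y + (0 + 2*Y)) = sqrt(Y + 2*Y) = sqrt(3*Y) = sqrt(3)*sqrt(Y))
t(b(0))*v(-1*(-4)) = (16*0)*(sqrt(3)*sqrt(-1*(-4))) = 0*(sqrt(3)*sqrt(4)) = 0*(sqrt(3)*2) = 0*(2*sqrt(3)) = 0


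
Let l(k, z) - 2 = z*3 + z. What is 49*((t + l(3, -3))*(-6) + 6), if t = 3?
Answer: 2352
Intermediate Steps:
l(k, z) = 2 + 4*z (l(k, z) = 2 + (z*3 + z) = 2 + (3*z + z) = 2 + 4*z)
49*((t + l(3, -3))*(-6) + 6) = 49*((3 + (2 + 4*(-3)))*(-6) + 6) = 49*((3 + (2 - 12))*(-6) + 6) = 49*((3 - 10)*(-6) + 6) = 49*(-7*(-6) + 6) = 49*(42 + 6) = 49*48 = 2352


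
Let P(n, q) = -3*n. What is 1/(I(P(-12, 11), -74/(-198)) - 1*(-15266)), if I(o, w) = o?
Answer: 1/15302 ≈ 6.5351e-5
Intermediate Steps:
1/(I(P(-12, 11), -74/(-198)) - 1*(-15266)) = 1/(-3*(-12) - 1*(-15266)) = 1/(36 + 15266) = 1/15302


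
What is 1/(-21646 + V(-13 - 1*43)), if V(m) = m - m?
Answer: -1/21646 ≈ -4.6198e-5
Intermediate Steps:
V(m) = 0
1/(-21646 + V(-13 - 1*43)) = 1/(-21646 + 0) = 1/(-21646) = -1/21646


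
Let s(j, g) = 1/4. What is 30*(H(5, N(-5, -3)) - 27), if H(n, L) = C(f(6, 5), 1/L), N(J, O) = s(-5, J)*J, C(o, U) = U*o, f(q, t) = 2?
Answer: -858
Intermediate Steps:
s(j, g) = ¼
N(J, O) = J/4
H(n, L) = 2/L
30*(H(5, N(-5, -3)) - 27) = 30*(2/(((¼)*(-5))) - 27) = 30*(2/(-5/4) - 27) = 30*(2*(-⅘) - 27) = 30*(-8/5 - 27) = 30*(-143/5) = -858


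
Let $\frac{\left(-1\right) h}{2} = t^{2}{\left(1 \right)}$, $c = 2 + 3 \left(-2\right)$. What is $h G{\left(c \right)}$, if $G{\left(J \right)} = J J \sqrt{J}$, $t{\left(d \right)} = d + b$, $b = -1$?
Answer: $0$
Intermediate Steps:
$t{\left(d \right)} = -1 + d$ ($t{\left(d \right)} = d - 1 = -1 + d$)
$c = -4$ ($c = 2 - 6 = -4$)
$G{\left(J \right)} = J^{\frac{5}{2}}$ ($G{\left(J \right)} = J^{2} \sqrt{J} = J^{\frac{5}{2}}$)
$h = 0$ ($h = - 2 \left(-1 + 1\right)^{2} = - 2 \cdot 0^{2} = \left(-2\right) 0 = 0$)
$h G{\left(c \right)} = 0 \left(-4\right)^{\frac{5}{2}} = 0 \cdot 32 i = 0$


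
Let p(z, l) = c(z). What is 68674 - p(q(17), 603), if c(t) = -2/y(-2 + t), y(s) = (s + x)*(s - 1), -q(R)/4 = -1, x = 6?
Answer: 274697/4 ≈ 68674.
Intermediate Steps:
q(R) = 4 (q(R) = -4*(-1) = 4)
y(s) = (-1 + s)*(6 + s) (y(s) = (s + 6)*(s - 1) = (6 + s)*(-1 + s) = (-1 + s)*(6 + s))
c(t) = -2/(-16 + (-2 + t)**2 + 5*t) (c(t) = -2/(-6 + (-2 + t)**2 + 5*(-2 + t)) = -2/(-6 + (-2 + t)**2 + (-10 + 5*t)) = -2/(-16 + (-2 + t)**2 + 5*t))
p(z, l) = -2/(-12 + z + z**2)
68674 - p(q(17), 603) = 68674 - (-2)/(-12 + 4 + 4**2) = 68674 - (-2)/(-12 + 4 + 16) = 68674 - (-2)/8 = 68674 - 1*(-1/4) = 68674 + 1/4 = 274697/4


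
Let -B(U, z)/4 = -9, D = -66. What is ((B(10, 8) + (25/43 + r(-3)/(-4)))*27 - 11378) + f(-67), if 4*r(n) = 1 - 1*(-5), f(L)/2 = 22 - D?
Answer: -3517203/344 ≈ -10224.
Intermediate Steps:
B(U, z) = 36 (B(U, z) = -4*(-9) = 36)
f(L) = 176 (f(L) = 2*(22 - 1*(-66)) = 2*(22 + 66) = 2*88 = 176)
r(n) = 3/2 (r(n) = (1 - 1*(-5))/4 = (1 + 5)/4 = (¼)*6 = 3/2)
((B(10, 8) + (25/43 + r(-3)/(-4)))*27 - 11378) + f(-67) = ((36 + (25/43 + (3/2)/(-4)))*27 - 11378) + 176 = ((36 + (25*(1/43) + (3/2)*(-¼)))*27 - 11378) + 176 = ((36 + (25/43 - 3/8))*27 - 11378) + 176 = ((36 + 71/344)*27 - 11378) + 176 = ((12455/344)*27 - 11378) + 176 = (336285/344 - 11378) + 176 = -3577747/344 + 176 = -3517203/344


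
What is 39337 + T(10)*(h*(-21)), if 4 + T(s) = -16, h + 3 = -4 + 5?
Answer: 38497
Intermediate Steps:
h = -2 (h = -3 + (-4 + 5) = -3 + 1 = -2)
T(s) = -20 (T(s) = -4 - 16 = -20)
39337 + T(10)*(h*(-21)) = 39337 - (-40)*(-21) = 39337 - 20*42 = 39337 - 840 = 38497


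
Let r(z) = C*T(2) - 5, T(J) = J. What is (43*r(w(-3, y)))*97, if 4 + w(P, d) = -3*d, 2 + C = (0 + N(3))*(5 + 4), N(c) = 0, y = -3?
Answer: -37539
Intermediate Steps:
C = -2 (C = -2 + (0 + 0)*(5 + 4) = -2 + 0*9 = -2 + 0 = -2)
w(P, d) = -4 - 3*d
r(z) = -9 (r(z) = -2*2 - 5 = -4 - 5 = -9)
(43*r(w(-3, y)))*97 = (43*(-9))*97 = -387*97 = -37539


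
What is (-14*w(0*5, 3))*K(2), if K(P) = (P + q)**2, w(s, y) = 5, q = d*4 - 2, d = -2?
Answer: -4480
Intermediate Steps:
q = -10 (q = -2*4 - 2 = -8 - 2 = -10)
K(P) = (-10 + P)**2 (K(P) = (P - 10)**2 = (-10 + P)**2)
(-14*w(0*5, 3))*K(2) = (-14*5)*(-10 + 2)**2 = -70*(-8)**2 = -70*64 = -4480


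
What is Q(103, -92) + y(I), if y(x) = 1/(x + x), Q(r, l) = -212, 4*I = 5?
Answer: -1058/5 ≈ -211.60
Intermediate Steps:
I = 5/4 (I = (1/4)*5 = 5/4 ≈ 1.2500)
y(x) = 1/(2*x)
Q(103, -92) + y(I) = -212 + 1/(2*(5/4)) = -212 + (1/2)*(4/5) = -212 + 2/5 = -1058/5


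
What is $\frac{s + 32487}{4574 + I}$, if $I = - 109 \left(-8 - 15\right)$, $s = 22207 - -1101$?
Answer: $\frac{55795}{7081} \approx 7.8795$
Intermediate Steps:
$s = 23308$ ($s = 22207 + 1101 = 23308$)
$I = 2507$ ($I = \left(-109\right) \left(-23\right) = 2507$)
$\frac{s + 32487}{4574 + I} = \frac{23308 + 32487}{4574 + 2507} = \frac{55795}{7081}$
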